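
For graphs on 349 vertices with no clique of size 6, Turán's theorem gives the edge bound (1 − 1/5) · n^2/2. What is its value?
Turán density bound = (4/5) · 349^2/2 = 243602/5 ≈ 48720.4

Turán's theorem: ex(n, K_{r+1}) is achieved by the complete r-partite Turán graph T(n, r) with parts as balanced as possible, and is at most (1 − 1/r) · n^2/2. For r = 5, n = 349: the density bound is (4/5) · 121801/2 = 243602/5 ≈ 48720.4. The integer-valued extremum is e(T(349, 5)) = 48720, which is strictly less than the density bound 243602/5 since 5 ∤ 349 (the parts of T(349, 5) cannot all be equal).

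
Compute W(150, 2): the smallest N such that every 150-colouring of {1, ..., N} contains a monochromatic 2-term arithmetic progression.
W(150, 2) = 150 + 1 = 151

A 2-term AP is any pair of integers, so a monochromatic 2-AP exists iff some colour is used at least twice. With 150 colours, the colouring i ↦ i on {1, ..., 150} uses each colour once, avoiding any monochromatic pair, so W(150, 2) > 150. For {1, ..., 151}, pigeonhole forces two integers of the same colour, which form a monochromatic 2-AP. Hence W(150, 2) = 151.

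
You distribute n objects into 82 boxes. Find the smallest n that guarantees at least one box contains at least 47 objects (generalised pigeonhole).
n = (47 − 1)·82 + 1 = 3773

By the generalised pigeonhole principle, to guarantee some box contains ≥ r objects we need more than (r − 1) · k objects total. Threshold: n = (r − 1) · k + 1. With r = 47 and k = 82: n = 46 · 82 + 1 = 3772 + 1 = 3773. For n = 3772 = 46 · 82, we can put exactly 46 objects in every box, avoiding 47 in any single one — so 3773 is tight.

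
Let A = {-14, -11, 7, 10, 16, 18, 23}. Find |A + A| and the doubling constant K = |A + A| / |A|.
K = |A + A| / |A| = 27/7

Enumerate A + A = {a + b : a, b ∈ A}. With |A| = 7, there are |A|^2 = 49 ordered sum pairs; collecting distinct values, A + A = {-28, -25, -22, -7, -4, -1, 2, 4, 5, 7, 9, 12, 14, 17, 20, 23, 25, 26, 28, 30, 32, 33, 34, 36, 39, 41, 46}, so |A + A| = 27. Thus K = 27/7. For comparison, the minimum possible |A + A| over all 7-element sets is 2·7 − 1 = 13 (so min K = 13/7), attained only by arithmetic progressions.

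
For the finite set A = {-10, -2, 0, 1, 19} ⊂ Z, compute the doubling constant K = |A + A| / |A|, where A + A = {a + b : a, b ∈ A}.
K = |A + A| / |A| = 15/5 = 3

Enumerate A + A = {a + b : a, b ∈ A}. With |A| = 5, there are |A|^2 = 25 ordered sum pairs; collecting distinct values, A + A = {-20, -12, -10, -9, -4, -2, -1, 0, 1, 2, 9, 17, 19, 20, 38}, so |A + A| = 15. Thus K = 15/5 = 3. For comparison, the minimum possible |A + A| over all 5-element sets is 2·5 − 1 = 9 (so min K = 9/5), attained only by arithmetic progressions.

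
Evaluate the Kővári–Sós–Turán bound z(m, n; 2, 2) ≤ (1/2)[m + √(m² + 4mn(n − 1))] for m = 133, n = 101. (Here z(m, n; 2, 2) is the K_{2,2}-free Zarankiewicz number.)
z(133, 101; 2, 2) ≤ (1/2)[133 + √(133² + 4·133·101·100)] = (1/2)[133 + √5390889] = 1227.4144

Kővári–Sós–Turán: let r_1, ..., r_133 be the row sums and z = Σ r_i the total number of 1s. Each pair of columns can share at most one row with both entries 1 (else a 2×2 all-ones block appears), so Σ_i C(r_i, 2) ≤ C(101, 2) = 5050. By convexity Σ_i C(r_i, 2) ≥ 133·C(z/133, 2) = z(z − 133)/(2·133), giving z² − 133z − 133·101·100 ≤ 0 and hence z ≤ (1/2)[133 + √(17689 + 4·1343300)] = (1/2)[133 + √5390889] ≈ (1/2)(133 + 2321.8288) = 1227.4144.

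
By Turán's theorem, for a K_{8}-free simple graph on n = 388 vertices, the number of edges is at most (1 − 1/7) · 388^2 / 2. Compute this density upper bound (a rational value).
Turán density bound = (6/7) · 388^2/2 = 451632/7 ≈ 64518.8571

Turán's theorem: ex(n, K_{r+1}) is achieved by the complete r-partite Turán graph T(n, r) with parts as balanced as possible, and is at most (1 − 1/r) · n^2/2. For r = 7, n = 388: the density bound is (6/7) · 150544/2 = 451632/7 ≈ 64518.8571. The integer-valued extremum is e(T(388, 7)) = 64518, which is strictly less than the density bound 451632/7 since 7 ∤ 388 (the parts of T(388, 7) cannot all be equal).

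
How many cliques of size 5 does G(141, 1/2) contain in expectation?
E[# K_5] = C(141, 5) · (1/2)^C(5, 2) = 432295143 / 2^10 ≈ 422163.225586

For each 5-subset S of vertices (there are C(141, 5) = 432295143 such S), let X_S = 1 if S induces a K_5 (all C(5, 2) = 10 edges present). Then P(X_S = 1) = (1/2)^10 = 1/1024. By linearity of expectation, E[# K_5] = C(141, 5) · (1/2)^10 = 432295143 / 1024 ≈ 422163.225586.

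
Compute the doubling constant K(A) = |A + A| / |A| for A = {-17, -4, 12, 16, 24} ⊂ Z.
K = |A + A| / |A| = 15/5 = 3

Enumerate A + A = {a + b : a, b ∈ A}. With |A| = 5, there are |A|^2 = 25 ordered sum pairs; collecting distinct values, A + A = {-34, -21, -8, -5, -1, 7, 8, 12, 20, 24, 28, 32, 36, 40, 48}, so |A + A| = 15. Thus K = 15/5 = 3. For comparison, the minimum possible |A + A| over all 5-element sets is 2·5 − 1 = 9 (so min K = 9/5), attained only by arithmetic progressions.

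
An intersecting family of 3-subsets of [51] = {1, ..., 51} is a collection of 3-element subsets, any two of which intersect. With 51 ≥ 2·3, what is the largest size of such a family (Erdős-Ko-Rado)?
max |F| = C(50, 2) = 1225

Erdős-Ko-Rado (1961): when n ≥ 2k, max |F| = C(n−1, k−1). The bound is attained by the star {A : i ∈ A} for any fixed i ∈ [n]. Here C(51−1, 3−1) = C(50, 2) = 1225.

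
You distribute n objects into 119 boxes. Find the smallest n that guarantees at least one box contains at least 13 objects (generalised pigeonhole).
n = (13 − 1)·119 + 1 = 1429

By the generalised pigeonhole principle, to guarantee some box contains ≥ r objects we need more than (r − 1) · k objects total. Threshold: n = (r − 1) · k + 1. With r = 13 and k = 119: n = 12 · 119 + 1 = 1428 + 1 = 1429. For n = 1428 = 12 · 119, we can put exactly 12 objects in every box, avoiding 13 in any single one — so 1429 is tight.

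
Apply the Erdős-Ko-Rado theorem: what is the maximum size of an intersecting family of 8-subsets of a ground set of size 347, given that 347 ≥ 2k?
max |F| = C(346, 7) = 110809404801480

Erdős-Ko-Rado (1961): when n ≥ 2k, max |F| = C(n−1, k−1). The bound is attained by the star {A : i ∈ A} for any fixed i ∈ [n]. Here C(347−1, 8−1) = C(346, 7) = 110809404801480.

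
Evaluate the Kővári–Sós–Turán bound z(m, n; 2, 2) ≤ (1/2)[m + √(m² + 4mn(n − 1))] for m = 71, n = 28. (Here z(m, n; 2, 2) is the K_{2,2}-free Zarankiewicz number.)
z(71, 28; 2, 2) ≤ (1/2)[71 + √(71² + 4·71·28·27)] = (1/2)[71 + √219745] = 269.8848

Kővári–Sós–Turán: let r_1, ..., r_71 be the row sums and z = Σ r_i the total number of 1s. Each pair of columns can share at most one row with both entries 1 (else a 2×2 all-ones block appears), so Σ_i C(r_i, 2) ≤ C(28, 2) = 378. By convexity Σ_i C(r_i, 2) ≥ 71·C(z/71, 2) = z(z − 71)/(2·71), giving z² − 71z − 71·28·27 ≤ 0 and hence z ≤ (1/2)[71 + √(5041 + 4·53676)] = (1/2)[71 + √219745] ≈ (1/2)(71 + 468.7697) = 269.8848.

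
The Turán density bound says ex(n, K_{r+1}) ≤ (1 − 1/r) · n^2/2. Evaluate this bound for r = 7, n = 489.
Turán density bound = (6/7) · 489^2/2 = 717363/7 ≈ 102480.4286

Turán's theorem: ex(n, K_{r+1}) is achieved by the complete r-partite Turán graph T(n, r) with parts as balanced as possible, and is at most (1 − 1/r) · n^2/2. For r = 7, n = 489: the density bound is (6/7) · 239121/2 = 717363/7 ≈ 102480.4286. The integer-valued extremum is e(T(489, 7)) = 102480, which is strictly less than the density bound 717363/7 since 7 ∤ 489 (the parts of T(489, 7) cannot all be equal).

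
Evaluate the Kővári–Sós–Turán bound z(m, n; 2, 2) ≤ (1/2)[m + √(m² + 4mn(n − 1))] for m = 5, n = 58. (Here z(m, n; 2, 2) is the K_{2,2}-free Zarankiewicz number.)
z(5, 58; 2, 2) ≤ (1/2)[5 + √(5² + 4·5·58·57)] = (1/2)[5 + √66145] = 131.0934

Kővári–Sós–Turán: let r_1, ..., r_5 be the row sums and z = Σ r_i the total number of 1s. Each pair of columns can share at most one row with both entries 1 (else a 2×2 all-ones block appears), so Σ_i C(r_i, 2) ≤ C(58, 2) = 1653. By convexity Σ_i C(r_i, 2) ≥ 5·C(z/5, 2) = z(z − 5)/(2·5), giving z² − 5z − 5·58·57 ≤ 0 and hence z ≤ (1/2)[5 + √(25 + 4·16530)] = (1/2)[5 + √66145] ≈ (1/2)(5 + 257.1867) = 131.0934.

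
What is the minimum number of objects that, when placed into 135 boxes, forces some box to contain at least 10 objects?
n = (10 − 1)·135 + 1 = 1216

By the generalised pigeonhole principle, to guarantee some box contains ≥ r objects we need more than (r − 1) · k objects total. Threshold: n = (r − 1) · k + 1. With r = 10 and k = 135: n = 9 · 135 + 1 = 1215 + 1 = 1216. For n = 1215 = 9 · 135, we can put exactly 9 objects in every box, avoiding 10 in any single one — so 1216 is tight.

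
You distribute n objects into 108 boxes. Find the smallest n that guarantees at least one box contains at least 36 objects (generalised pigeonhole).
n = (36 − 1)·108 + 1 = 3781

By the generalised pigeonhole principle, to guarantee some box contains ≥ r objects we need more than (r − 1) · k objects total. Threshold: n = (r − 1) · k + 1. With r = 36 and k = 108: n = 35 · 108 + 1 = 3780 + 1 = 3781. For n = 3780 = 35 · 108, we can put exactly 35 objects in every box, avoiding 36 in any single one — so 3781 is tight.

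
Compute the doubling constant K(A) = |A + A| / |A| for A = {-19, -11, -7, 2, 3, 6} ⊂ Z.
K = |A + A| / |A| = 20/6 = 10/3

Enumerate A + A = {a + b : a, b ∈ A}. With |A| = 6, there are |A|^2 = 36 ordered sum pairs; collecting distinct values, A + A = {-38, -30, -26, -22, -18, -17, -16, -14, -13, -9, -8, -5, -4, -1, 4, 5, 6, 8, 9, 12}, so |A + A| = 20. Thus K = 20/6 = 10/3. For comparison, the minimum possible |A + A| over all 6-element sets is 2·6 − 1 = 11 (so min K = 11/6), attained only by arithmetic progressions.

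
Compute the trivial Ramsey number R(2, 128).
R(2, 128) = 128

R(2, k) = k for all k ≥ 2: in a 2-colouring of K_k, either some edge is red (a red K_2) or all edges are blue (a blue K_k). And K_{127} coloured all-blue has no blue K_128, so R(2, 128) > 127. Hence R(2, 128) = 128.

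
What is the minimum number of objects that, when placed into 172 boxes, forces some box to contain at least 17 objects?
n = (17 − 1)·172 + 1 = 2753

By the generalised pigeonhole principle, to guarantee some box contains ≥ r objects we need more than (r − 1) · k objects total. Threshold: n = (r − 1) · k + 1. With r = 17 and k = 172: n = 16 · 172 + 1 = 2752 + 1 = 2753. For n = 2752 = 16 · 172, we can put exactly 16 objects in every box, avoiding 17 in any single one — so 2753 is tight.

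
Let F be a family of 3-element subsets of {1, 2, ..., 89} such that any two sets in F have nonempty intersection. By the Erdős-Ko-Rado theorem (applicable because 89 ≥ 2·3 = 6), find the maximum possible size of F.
max |F| = C(88, 2) = 3828

Erdős-Ko-Rado (1961): when n ≥ 2k, max |F| = C(n−1, k−1). The bound is attained by the star {A : i ∈ A} for any fixed i ∈ [n]. Here C(89−1, 3−1) = C(88, 2) = 3828.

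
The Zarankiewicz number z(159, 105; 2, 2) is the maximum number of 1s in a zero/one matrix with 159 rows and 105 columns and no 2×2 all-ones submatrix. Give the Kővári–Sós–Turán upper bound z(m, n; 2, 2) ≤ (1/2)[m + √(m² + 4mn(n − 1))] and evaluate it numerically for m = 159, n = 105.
z(159, 105; 2, 2) ≤ (1/2)[159 + √(159² + 4·159·105·104)] = (1/2)[159 + √6970401] = 1399.5759

Kővári–Sós–Turán: let r_1, ..., r_159 be the row sums and z = Σ r_i the total number of 1s. Each pair of columns can share at most one row with both entries 1 (else a 2×2 all-ones block appears), so Σ_i C(r_i, 2) ≤ C(105, 2) = 5460. By convexity Σ_i C(r_i, 2) ≥ 159·C(z/159, 2) = z(z − 159)/(2·159), giving z² − 159z − 159·105·104 ≤ 0 and hence z ≤ (1/2)[159 + √(25281 + 4·1736280)] = (1/2)[159 + √6970401] ≈ (1/2)(159 + 2640.1517) = 1399.5759.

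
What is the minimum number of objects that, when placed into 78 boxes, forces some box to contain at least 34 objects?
n = (34 − 1)·78 + 1 = 2575

By the generalised pigeonhole principle, to guarantee some box contains ≥ r objects we need more than (r − 1) · k objects total. Threshold: n = (r − 1) · k + 1. With r = 34 and k = 78: n = 33 · 78 + 1 = 2574 + 1 = 2575. For n = 2574 = 33 · 78, we can put exactly 33 objects in every box, avoiding 34 in any single one — so 2575 is tight.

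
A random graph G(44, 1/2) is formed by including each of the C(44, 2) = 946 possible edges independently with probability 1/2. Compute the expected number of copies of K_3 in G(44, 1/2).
E[# K_3] = C(44, 3) · (1/2)^C(3, 2) = 13244 / 2^3 = 3311/2 = 1655.5

For each 3-subset S of vertices (there are C(44, 3) = 13244 such S), let X_S = 1 if S induces a K_3 (all C(3, 2) = 3 edges present). Then P(X_S = 1) = (1/2)^3 = 1/8. By linearity of expectation, E[# K_3] = C(44, 3) · (1/2)^3 = 13244 / 8 = 3311/2 = 1655.5.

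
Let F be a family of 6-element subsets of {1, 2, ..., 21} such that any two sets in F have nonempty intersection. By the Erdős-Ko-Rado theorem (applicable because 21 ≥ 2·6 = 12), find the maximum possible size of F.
max |F| = C(20, 5) = 15504

Erdős-Ko-Rado (1961): when n ≥ 2k, max |F| = C(n−1, k−1). The bound is attained by the star {A : i ∈ A} for any fixed i ∈ [n]. Here C(21−1, 6−1) = C(20, 5) = 15504.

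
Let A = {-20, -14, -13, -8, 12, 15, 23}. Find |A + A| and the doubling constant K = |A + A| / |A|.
K = |A + A| / |A| = 27/7

Enumerate A + A = {a + b : a, b ∈ A}. With |A| = 7, there are |A|^2 = 49 ordered sum pairs; collecting distinct values, A + A = {-40, -34, -33, -28, -27, -26, -22, -21, -16, -8, -5, -2, -1, 1, 2, 3, 4, 7, 9, 10, 15, 24, 27, 30, 35, 38, 46}, so |A + A| = 27. Thus K = 27/7. For comparison, the minimum possible |A + A| over all 7-element sets is 2·7 − 1 = 13 (so min K = 13/7), attained only by arithmetic progressions.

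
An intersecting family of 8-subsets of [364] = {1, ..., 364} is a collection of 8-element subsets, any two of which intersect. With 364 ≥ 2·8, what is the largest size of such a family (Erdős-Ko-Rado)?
max |F| = C(363, 7) = 155467656865026

The Erdős-Ko-Rado theorem states: for n ≥ 2k, an intersecting family of k-subsets of an n-element set has size at most C(n − 1, k − 1), with equality for 'star' families {A ⊆ [n] : |A| = k, i ∈ A} (fix an element i). For n = 364, k = 8: C(363, 7) = 155467656865026.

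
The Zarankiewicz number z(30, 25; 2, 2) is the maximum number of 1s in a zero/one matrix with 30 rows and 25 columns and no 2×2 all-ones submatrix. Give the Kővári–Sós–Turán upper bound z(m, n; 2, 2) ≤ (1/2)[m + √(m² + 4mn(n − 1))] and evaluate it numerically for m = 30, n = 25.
z(30, 25; 2, 2) ≤ (1/2)[30 + √(30² + 4·30·25·24)] = (1/2)[30 + √72900] = 150

Kővári–Sós–Turán: let r_1, ..., r_30 be the row sums and z = Σ r_i the total number of 1s. Each pair of columns can share at most one row with both entries 1 (else a 2×2 all-ones block appears), so Σ_i C(r_i, 2) ≤ C(25, 2) = 300. By convexity Σ_i C(r_i, 2) ≥ 30·C(z/30, 2) = z(z − 30)/(2·30), giving z² − 30z − 30·25·24 ≤ 0 and hence z ≤ (1/2)[30 + √(900 + 4·18000)] = (1/2)[30 + √72900] ≈ (1/2)(30 + 270) = 150.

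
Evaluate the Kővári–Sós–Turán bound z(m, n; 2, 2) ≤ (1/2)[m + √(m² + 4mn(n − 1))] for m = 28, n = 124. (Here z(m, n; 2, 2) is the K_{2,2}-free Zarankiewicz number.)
z(28, 124; 2, 2) ≤ (1/2)[28 + √(28² + 4·28·124·123)] = (1/2)[28 + √1709008] = 667.6452

Kővári–Sós–Turán: let r_1, ..., r_28 be the row sums and z = Σ r_i the total number of 1s. Each pair of columns can share at most one row with both entries 1 (else a 2×2 all-ones block appears), so Σ_i C(r_i, 2) ≤ C(124, 2) = 7626. By convexity Σ_i C(r_i, 2) ≥ 28·C(z/28, 2) = z(z − 28)/(2·28), giving z² − 28z − 28·124·123 ≤ 0 and hence z ≤ (1/2)[28 + √(784 + 4·427056)] = (1/2)[28 + √1709008] ≈ (1/2)(28 + 1307.2903) = 667.6452.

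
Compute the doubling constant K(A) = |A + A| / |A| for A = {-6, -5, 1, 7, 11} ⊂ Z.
K = |A + A| / |A| = 14/5

Enumerate A + A = {a + b : a, b ∈ A}. With |A| = 5, there are |A|^2 = 25 ordered sum pairs; collecting distinct values, A + A = {-12, -11, -10, -5, -4, 1, 2, 5, 6, 8, 12, 14, 18, 22}, so |A + A| = 14. Thus K = 14/5. For comparison, the minimum possible |A + A| over all 5-element sets is 2·5 − 1 = 9 (so min K = 9/5), attained only by arithmetic progressions.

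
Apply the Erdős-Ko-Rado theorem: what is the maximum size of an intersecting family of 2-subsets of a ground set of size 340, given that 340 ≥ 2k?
max |F| = C(339, 1) = 339

The Erdős-Ko-Rado theorem states: for n ≥ 2k, an intersecting family of k-subsets of an n-element set has size at most C(n − 1, k − 1), with equality for 'star' families {A ⊆ [n] : |A| = k, i ∈ A} (fix an element i). For n = 340, k = 2: C(339, 1) = 339.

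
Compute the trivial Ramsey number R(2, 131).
R(2, 131) = 131

R(2, k) = k for all k ≥ 2: in a 2-colouring of K_k, either some edge is red (a red K_2) or all edges are blue (a blue K_k). And K_{130} coloured all-blue has no blue K_131, so R(2, 131) > 130. Hence R(2, 131) = 131.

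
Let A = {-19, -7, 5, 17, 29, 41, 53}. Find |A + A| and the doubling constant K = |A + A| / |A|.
K = |A + A| / |A| = 13/7

Enumerate A + A = {a + b : a, b ∈ A}. With |A| = 7, there are |A|^2 = 49 ordered sum pairs; collecting distinct values, A + A = {-38, -26, -14, -2, 10, 22, 34, 46, 58, 70, 82, 94, 106}, so |A + A| = 13. Thus K = 13/7. Here |A + A| = 2|A| − 1 = 13, the minimum possible — so K = 13/7 is minimal, which holds iff A is an arithmetic progression.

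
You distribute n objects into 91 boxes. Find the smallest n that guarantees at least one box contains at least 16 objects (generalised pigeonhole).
n = (16 − 1)·91 + 1 = 1366

By the generalised pigeonhole principle, to guarantee some box contains ≥ r objects we need more than (r − 1) · k objects total. Threshold: n = (r − 1) · k + 1. With r = 16 and k = 91: n = 15 · 91 + 1 = 1365 + 1 = 1366. For n = 1365 = 15 · 91, we can put exactly 15 objects in every box, avoiding 16 in any single one — so 1366 is tight.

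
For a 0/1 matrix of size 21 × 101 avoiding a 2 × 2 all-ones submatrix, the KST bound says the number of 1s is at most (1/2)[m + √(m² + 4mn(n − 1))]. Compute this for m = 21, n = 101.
z(21, 101; 2, 2) ≤ (1/2)[21 + √(21² + 4·21·101·100)] = (1/2)[21 + √848841] = 471.1628

Kővári–Sós–Turán: let r_1, ..., r_21 be the row sums and z = Σ r_i the total number of 1s. Each pair of columns can share at most one row with both entries 1 (else a 2×2 all-ones block appears), so Σ_i C(r_i, 2) ≤ C(101, 2) = 5050. By convexity Σ_i C(r_i, 2) ≥ 21·C(z/21, 2) = z(z − 21)/(2·21), giving z² − 21z − 21·101·100 ≤ 0 and hence z ≤ (1/2)[21 + √(441 + 4·212100)] = (1/2)[21 + √848841] ≈ (1/2)(21 + 921.3257) = 471.1628.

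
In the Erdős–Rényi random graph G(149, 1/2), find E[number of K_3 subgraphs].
E[# K_3] = C(149, 3) · (1/2)^C(3, 2) = 540274 / 2^3 = 270137/4 = 67534.25

For each 3-subset S of vertices (there are C(149, 3) = 540274 such S), let X_S = 1 if S induces a K_3 (all C(3, 2) = 3 edges present). Then P(X_S = 1) = (1/2)^3 = 1/8. By linearity of expectation, E[# K_3] = C(149, 3) · (1/2)^3 = 540274 / 8 = 270137/4 = 67534.25.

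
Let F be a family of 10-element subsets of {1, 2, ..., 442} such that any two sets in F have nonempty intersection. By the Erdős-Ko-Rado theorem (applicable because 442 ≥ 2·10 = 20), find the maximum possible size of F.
max |F| = C(441, 9) = 1601406816880108315

The Erdős-Ko-Rado theorem states: for n ≥ 2k, an intersecting family of k-subsets of an n-element set has size at most C(n − 1, k − 1), with equality for 'star' families {A ⊆ [n] : |A| = k, i ∈ A} (fix an element i). For n = 442, k = 10: C(441, 9) = 1601406816880108315.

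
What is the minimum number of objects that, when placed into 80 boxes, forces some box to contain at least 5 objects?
n = (5 − 1)·80 + 1 = 321

By the generalised pigeonhole principle, to guarantee some box contains ≥ r objects we need more than (r − 1) · k objects total. Threshold: n = (r − 1) · k + 1. With r = 5 and k = 80: n = 4 · 80 + 1 = 320 + 1 = 321. For n = 320 = 4 · 80, we can put exactly 4 objects in every box, avoiding 5 in any single one — so 321 is tight.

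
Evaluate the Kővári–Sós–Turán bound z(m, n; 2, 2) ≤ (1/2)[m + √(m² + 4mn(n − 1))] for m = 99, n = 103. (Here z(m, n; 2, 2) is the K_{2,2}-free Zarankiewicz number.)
z(99, 103; 2, 2) ≤ (1/2)[99 + √(99² + 4·99·103·102)] = (1/2)[99 + √4170177] = 1070.5506

Kővári–Sós–Turán: let r_1, ..., r_99 be the row sums and z = Σ r_i the total number of 1s. Each pair of columns can share at most one row with both entries 1 (else a 2×2 all-ones block appears), so Σ_i C(r_i, 2) ≤ C(103, 2) = 5253. By convexity Σ_i C(r_i, 2) ≥ 99·C(z/99, 2) = z(z − 99)/(2·99), giving z² − 99z − 99·103·102 ≤ 0 and hence z ≤ (1/2)[99 + √(9801 + 4·1040094)] = (1/2)[99 + √4170177] ≈ (1/2)(99 + 2042.1011) = 1070.5506.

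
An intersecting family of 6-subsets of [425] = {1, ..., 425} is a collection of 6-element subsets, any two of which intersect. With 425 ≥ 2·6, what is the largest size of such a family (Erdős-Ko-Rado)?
max |F| = C(424, 5) = 111524122584

Erdős-Ko-Rado (1961): when n ≥ 2k, max |F| = C(n−1, k−1). The bound is attained by the star {A : i ∈ A} for any fixed i ∈ [n]. Here C(425−1, 6−1) = C(424, 5) = 111524122584.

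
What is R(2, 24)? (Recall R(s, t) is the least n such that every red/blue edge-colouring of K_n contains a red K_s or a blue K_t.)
R(2, 24) = 24

R(2, k) = k for all k ≥ 2: in a 2-colouring of K_k, either some edge is red (a red K_2) or all edges are blue (a blue K_k). And K_{23} coloured all-blue has no blue K_24, so R(2, 24) > 23. Hence R(2, 24) = 24.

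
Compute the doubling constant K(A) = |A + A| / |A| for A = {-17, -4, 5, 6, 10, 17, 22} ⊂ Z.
K = |A + A| / |A| = 27/7

Enumerate A + A = {a + b : a, b ∈ A}. With |A| = 7, there are |A|^2 = 49 ordered sum pairs; collecting distinct values, A + A = {-34, -21, -12, -11, -8, -7, 0, 1, 2, 5, 6, 10, 11, 12, 13, 15, 16, 18, 20, 22, 23, 27, 28, 32, 34, 39, 44}, so |A + A| = 27. Thus K = 27/7. For comparison, the minimum possible |A + A| over all 7-element sets is 2·7 − 1 = 13 (so min K = 13/7), attained only by arithmetic progressions.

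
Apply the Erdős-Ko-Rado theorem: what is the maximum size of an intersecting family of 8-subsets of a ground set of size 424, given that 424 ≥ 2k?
max |F| = C(423, 7) = 457383009600297

Erdős-Ko-Rado (1961): when n ≥ 2k, max |F| = C(n−1, k−1). The bound is attained by the star {A : i ∈ A} for any fixed i ∈ [n]. Here C(424−1, 8−1) = C(423, 7) = 457383009600297.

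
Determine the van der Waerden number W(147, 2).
W(147, 2) = 147 + 1 = 148

A 2-term AP is any pair of integers, so a monochromatic 2-AP exists iff some colour is used at least twice. With 147 colours, the colouring i ↦ i on {1, ..., 147} uses each colour once, avoiding any monochromatic pair, so W(147, 2) > 147. For {1, ..., 148}, pigeonhole forces two integers of the same colour, which form a monochromatic 2-AP. Hence W(147, 2) = 148.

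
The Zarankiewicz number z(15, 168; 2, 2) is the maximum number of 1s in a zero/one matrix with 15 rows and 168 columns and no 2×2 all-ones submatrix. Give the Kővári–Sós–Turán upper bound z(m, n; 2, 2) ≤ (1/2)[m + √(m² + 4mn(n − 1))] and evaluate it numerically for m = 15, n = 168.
z(15, 168; 2, 2) ≤ (1/2)[15 + √(15² + 4·15·168·167)] = (1/2)[15 + √1683585] = 656.2652

Kővári–Sós–Turán: let r_1, ..., r_15 be the row sums and z = Σ r_i the total number of 1s. Each pair of columns can share at most one row with both entries 1 (else a 2×2 all-ones block appears), so Σ_i C(r_i, 2) ≤ C(168, 2) = 14028. By convexity Σ_i C(r_i, 2) ≥ 15·C(z/15, 2) = z(z − 15)/(2·15), giving z² − 15z − 15·168·167 ≤ 0 and hence z ≤ (1/2)[15 + √(225 + 4·420840)] = (1/2)[15 + √1683585] ≈ (1/2)(15 + 1297.5303) = 656.2652.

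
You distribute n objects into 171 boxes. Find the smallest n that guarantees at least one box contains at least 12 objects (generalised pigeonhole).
n = (12 − 1)·171 + 1 = 1882

By the generalised pigeonhole principle, to guarantee some box contains ≥ r objects we need more than (r − 1) · k objects total. Threshold: n = (r − 1) · k + 1. With r = 12 and k = 171: n = 11 · 171 + 1 = 1881 + 1 = 1882. For n = 1881 = 11 · 171, we can put exactly 11 objects in every box, avoiding 12 in any single one — so 1882 is tight.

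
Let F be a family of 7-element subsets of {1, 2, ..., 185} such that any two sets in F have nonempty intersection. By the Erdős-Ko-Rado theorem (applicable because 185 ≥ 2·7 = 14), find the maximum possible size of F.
max |F| = C(184, 6) = 49637730324

Erdős-Ko-Rado (1961): when n ≥ 2k, max |F| = C(n−1, k−1). The bound is attained by the star {A : i ∈ A} for any fixed i ∈ [n]. Here C(185−1, 7−1) = C(184, 6) = 49637730324.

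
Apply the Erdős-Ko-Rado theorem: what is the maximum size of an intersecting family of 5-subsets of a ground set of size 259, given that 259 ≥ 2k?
max |F| = C(258, 4) = 180352320

Erdős-Ko-Rado (1961): when n ≥ 2k, max |F| = C(n−1, k−1). The bound is attained by the star {A : i ∈ A} for any fixed i ∈ [n]. Here C(259−1, 5−1) = C(258, 4) = 180352320.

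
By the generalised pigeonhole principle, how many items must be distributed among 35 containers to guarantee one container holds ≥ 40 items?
n = (40 − 1)·35 + 1 = 1366

By the generalised pigeonhole principle, to guarantee some box contains ≥ r objects we need more than (r − 1) · k objects total. Threshold: n = (r − 1) · k + 1. With r = 40 and k = 35: n = 39 · 35 + 1 = 1365 + 1 = 1366. For n = 1365 = 39 · 35, we can put exactly 39 objects in every box, avoiding 40 in any single one — so 1366 is tight.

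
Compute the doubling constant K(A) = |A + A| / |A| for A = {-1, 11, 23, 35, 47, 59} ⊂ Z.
K = |A + A| / |A| = 11/6

Enumerate A + A = {a + b : a, b ∈ A}. With |A| = 6, there are |A|^2 = 36 ordered sum pairs; collecting distinct values, A + A = {-2, 10, 22, 34, 46, 58, 70, 82, 94, 106, 118}, so |A + A| = 11. Thus K = 11/6. Here |A + A| = 2|A| − 1 = 11, the minimum possible — so K = 11/6 is minimal, which holds iff A is an arithmetic progression.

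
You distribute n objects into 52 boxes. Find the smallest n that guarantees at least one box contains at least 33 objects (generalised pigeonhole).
n = (33 − 1)·52 + 1 = 1665

By the generalised pigeonhole principle, to guarantee some box contains ≥ r objects we need more than (r − 1) · k objects total. Threshold: n = (r − 1) · k + 1. With r = 33 and k = 52: n = 32 · 52 + 1 = 1664 + 1 = 1665. For n = 1664 = 32 · 52, we can put exactly 32 objects in every box, avoiding 33 in any single one — so 1665 is tight.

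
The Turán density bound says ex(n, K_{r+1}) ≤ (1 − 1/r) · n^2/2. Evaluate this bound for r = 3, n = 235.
Turán density bound = (2/3) · 235^2/2 = 55225/3 ≈ 18408.3333

Turán's theorem: ex(n, K_{r+1}) is achieved by the complete r-partite Turán graph T(n, r) with parts as balanced as possible, and is at most (1 − 1/r) · n^2/2. For r = 3, n = 235: the density bound is (2/3) · 55225/2 = 55225/3 ≈ 18408.3333. The integer-valued extremum is e(T(235, 3)) = 18408, which is strictly less than the density bound 55225/3 since 3 ∤ 235 (the parts of T(235, 3) cannot all be equal).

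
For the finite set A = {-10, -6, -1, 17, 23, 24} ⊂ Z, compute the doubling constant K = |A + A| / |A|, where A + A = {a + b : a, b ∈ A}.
K = |A + A| / |A| = 21/6 = 7/2

Enumerate A + A = {a + b : a, b ∈ A}. With |A| = 6, there are |A|^2 = 36 ordered sum pairs; collecting distinct values, A + A = {-20, -16, -12, -11, -7, -2, 7, 11, 13, 14, 16, 17, 18, 22, 23, 34, 40, 41, 46, 47, 48}, so |A + A| = 21. Thus K = 21/6 = 7/2. For comparison, the minimum possible |A + A| over all 6-element sets is 2·6 − 1 = 11 (so min K = 11/6), attained only by arithmetic progressions.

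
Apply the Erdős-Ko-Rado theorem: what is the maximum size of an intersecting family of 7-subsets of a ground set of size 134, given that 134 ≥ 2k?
max |F| = C(133, 6) = 6856577728

Erdős-Ko-Rado (1961): when n ≥ 2k, max |F| = C(n−1, k−1). The bound is attained by the star {A : i ∈ A} for any fixed i ∈ [n]. Here C(134−1, 7−1) = C(133, 6) = 6856577728.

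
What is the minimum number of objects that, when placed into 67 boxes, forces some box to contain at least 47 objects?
n = (47 − 1)·67 + 1 = 3083

By the generalised pigeonhole principle, to guarantee some box contains ≥ r objects we need more than (r − 1) · k objects total. Threshold: n = (r − 1) · k + 1. With r = 47 and k = 67: n = 46 · 67 + 1 = 3082 + 1 = 3083. For n = 3082 = 46 · 67, we can put exactly 46 objects in every box, avoiding 47 in any single one — so 3083 is tight.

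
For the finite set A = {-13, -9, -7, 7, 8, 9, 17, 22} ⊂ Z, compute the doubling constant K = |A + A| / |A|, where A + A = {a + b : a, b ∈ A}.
K = |A + A| / |A| = 33/8

Enumerate A + A = {a + b : a, b ∈ A}. With |A| = 8, there are |A|^2 = 64 ordered sum pairs; collecting distinct values, A + A = {-26, -22, -20, -18, -16, -14, -6, -5, -4, -2, -1, 0, 1, 2, 4, 8, 9, 10, 13, 14, 15, 16, 17, 18, 24, 25, 26, 29, 30, 31, 34, 39, 44}, so |A + A| = 33. Thus K = 33/8. For comparison, the minimum possible |A + A| over all 8-element sets is 2·8 − 1 = 15 (so min K = 15/8), attained only by arithmetic progressions.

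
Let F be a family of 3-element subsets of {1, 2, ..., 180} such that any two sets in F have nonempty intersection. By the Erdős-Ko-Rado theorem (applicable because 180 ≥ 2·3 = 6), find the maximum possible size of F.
max |F| = C(179, 2) = 15931

The Erdős-Ko-Rado theorem states: for n ≥ 2k, an intersecting family of k-subsets of an n-element set has size at most C(n − 1, k − 1), with equality for 'star' families {A ⊆ [n] : |A| = k, i ∈ A} (fix an element i). For n = 180, k = 3: C(179, 2) = 15931.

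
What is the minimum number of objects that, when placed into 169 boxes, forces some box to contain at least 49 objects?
n = (49 − 1)·169 + 1 = 8113

By the generalised pigeonhole principle, to guarantee some box contains ≥ r objects we need more than (r − 1) · k objects total. Threshold: n = (r − 1) · k + 1. With r = 49 and k = 169: n = 48 · 169 + 1 = 8112 + 1 = 8113. For n = 8112 = 48 · 169, we can put exactly 48 objects in every box, avoiding 49 in any single one — so 8113 is tight.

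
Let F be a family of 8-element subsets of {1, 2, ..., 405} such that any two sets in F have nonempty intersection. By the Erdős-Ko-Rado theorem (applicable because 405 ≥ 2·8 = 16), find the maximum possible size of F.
max |F| = C(404, 7) = 330782297702480

Erdős-Ko-Rado (1961): when n ≥ 2k, max |F| = C(n−1, k−1). The bound is attained by the star {A : i ∈ A} for any fixed i ∈ [n]. Here C(405−1, 8−1) = C(404, 7) = 330782297702480.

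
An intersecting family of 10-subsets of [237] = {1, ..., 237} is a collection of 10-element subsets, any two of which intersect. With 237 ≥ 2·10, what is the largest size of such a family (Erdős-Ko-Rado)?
max |F| = C(236, 9) = 5362739990473580

The Erdős-Ko-Rado theorem states: for n ≥ 2k, an intersecting family of k-subsets of an n-element set has size at most C(n − 1, k − 1), with equality for 'star' families {A ⊆ [n] : |A| = k, i ∈ A} (fix an element i). For n = 237, k = 10: C(236, 9) = 5362739990473580.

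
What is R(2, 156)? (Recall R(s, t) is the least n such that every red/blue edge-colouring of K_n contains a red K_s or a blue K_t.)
R(2, 156) = 156

R(2, k) = k for all k ≥ 2: in a 2-colouring of K_k, either some edge is red (a red K_2) or all edges are blue (a blue K_k). And K_{155} coloured all-blue has no blue K_156, so R(2, 156) > 155. Hence R(2, 156) = 156.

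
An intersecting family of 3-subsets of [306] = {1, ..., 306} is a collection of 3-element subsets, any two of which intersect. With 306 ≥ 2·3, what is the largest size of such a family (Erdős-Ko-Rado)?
max |F| = C(305, 2) = 46360

Erdős-Ko-Rado (1961): when n ≥ 2k, max |F| = C(n−1, k−1). The bound is attained by the star {A : i ∈ A} for any fixed i ∈ [n]. Here C(306−1, 3−1) = C(305, 2) = 46360.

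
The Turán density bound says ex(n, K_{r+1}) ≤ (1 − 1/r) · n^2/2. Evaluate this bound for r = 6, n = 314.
Turán density bound = (5/6) · 314^2/2 = 123245/3 ≈ 41081.6667

Turán's theorem: ex(n, K_{r+1}) is achieved by the complete r-partite Turán graph T(n, r) with parts as balanced as possible, and is at most (1 − 1/r) · n^2/2. For r = 6, n = 314: the density bound is (5/6) · 98596/2 = 123245/3 ≈ 41081.6667. The integer-valued extremum is e(T(314, 6)) = 41081, which is strictly less than the density bound 123245/3 since 6 ∤ 314 (the parts of T(314, 6) cannot all be equal).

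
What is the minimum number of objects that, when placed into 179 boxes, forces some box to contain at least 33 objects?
n = (33 − 1)·179 + 1 = 5729

By the generalised pigeonhole principle, to guarantee some box contains ≥ r objects we need more than (r − 1) · k objects total. Threshold: n = (r − 1) · k + 1. With r = 33 and k = 179: n = 32 · 179 + 1 = 5728 + 1 = 5729. For n = 5728 = 32 · 179, we can put exactly 32 objects in every box, avoiding 33 in any single one — so 5729 is tight.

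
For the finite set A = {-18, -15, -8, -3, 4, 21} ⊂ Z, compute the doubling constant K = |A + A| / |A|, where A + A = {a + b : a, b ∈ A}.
K = |A + A| / |A| = 20/6 = 10/3

Enumerate A + A = {a + b : a, b ∈ A}. With |A| = 6, there are |A|^2 = 36 ordered sum pairs; collecting distinct values, A + A = {-36, -33, -30, -26, -23, -21, -18, -16, -14, -11, -6, -4, 1, 3, 6, 8, 13, 18, 25, 42}, so |A + A| = 20. Thus K = 20/6 = 10/3. For comparison, the minimum possible |A + A| over all 6-element sets is 2·6 − 1 = 11 (so min K = 11/6), attained only by arithmetic progressions.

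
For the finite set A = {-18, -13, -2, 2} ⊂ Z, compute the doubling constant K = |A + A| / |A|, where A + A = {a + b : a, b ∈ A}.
K = |A + A| / |A| = 10/4 = 5/2

Enumerate A + A = {a + b : a, b ∈ A}. With |A| = 4, there are |A|^2 = 16 ordered sum pairs; collecting distinct values, A + A = {-36, -31, -26, -20, -16, -15, -11, -4, 0, 4}, so |A + A| = 10. Thus K = 10/4 = 5/2. For comparison, the minimum possible |A + A| over all 4-element sets is 2·4 − 1 = 7 (so min K = 7/4), attained only by arithmetic progressions.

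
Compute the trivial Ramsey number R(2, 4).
R(2, 4) = 4

R(2, k) = k for all k ≥ 2: in a 2-colouring of K_k, either some edge is red (a red K_2) or all edges are blue (a blue K_k). And K_{3} coloured all-blue has no blue K_4, so R(2, 4) > 3. Hence R(2, 4) = 4.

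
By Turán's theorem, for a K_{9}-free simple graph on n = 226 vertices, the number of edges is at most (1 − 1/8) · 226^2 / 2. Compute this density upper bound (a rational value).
Turán density bound = (7/8) · 226^2/2 = 89383/4 ≈ 22345.75

Turán's theorem: ex(n, K_{r+1}) is achieved by the complete r-partite Turán graph T(n, r) with parts as balanced as possible, and is at most (1 − 1/r) · n^2/2. For r = 8, n = 226: the density bound is (7/8) · 51076/2 = 89383/4 ≈ 22345.75. The integer-valued extremum is e(T(226, 8)) = 22345, which is strictly less than the density bound 89383/4 since 8 ∤ 226 (the parts of T(226, 8) cannot all be equal).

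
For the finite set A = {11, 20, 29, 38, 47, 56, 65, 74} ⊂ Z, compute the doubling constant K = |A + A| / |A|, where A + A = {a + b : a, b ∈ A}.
K = |A + A| / |A| = 15/8

Enumerate A + A = {a + b : a, b ∈ A}. With |A| = 8, there are |A|^2 = 64 ordered sum pairs; collecting distinct values, A + A = {22, 31, 40, 49, 58, 67, 76, 85, 94, 103, 112, 121, 130, 139, 148}, so |A + A| = 15. Thus K = 15/8. Here |A + A| = 2|A| − 1 = 15, the minimum possible — so K = 15/8 is minimal, which holds iff A is an arithmetic progression.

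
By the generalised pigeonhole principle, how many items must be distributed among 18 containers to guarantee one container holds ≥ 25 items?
n = (25 − 1)·18 + 1 = 433

By the generalised pigeonhole principle, to guarantee some box contains ≥ r objects we need more than (r − 1) · k objects total. Threshold: n = (r − 1) · k + 1. With r = 25 and k = 18: n = 24 · 18 + 1 = 432 + 1 = 433. For n = 432 = 24 · 18, we can put exactly 24 objects in every box, avoiding 25 in any single one — so 433 is tight.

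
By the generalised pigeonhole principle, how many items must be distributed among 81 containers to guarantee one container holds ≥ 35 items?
n = (35 − 1)·81 + 1 = 2755

By the generalised pigeonhole principle, to guarantee some box contains ≥ r objects we need more than (r − 1) · k objects total. Threshold: n = (r − 1) · k + 1. With r = 35 and k = 81: n = 34 · 81 + 1 = 2754 + 1 = 2755. For n = 2754 = 34 · 81, we can put exactly 34 objects in every box, avoiding 35 in any single one — so 2755 is tight.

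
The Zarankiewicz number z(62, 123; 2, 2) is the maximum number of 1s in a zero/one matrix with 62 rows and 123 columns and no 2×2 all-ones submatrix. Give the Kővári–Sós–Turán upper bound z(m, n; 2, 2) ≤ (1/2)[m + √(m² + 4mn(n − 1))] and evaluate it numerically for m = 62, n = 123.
z(62, 123; 2, 2) ≤ (1/2)[62 + √(62² + 4·62·123·122)] = (1/2)[62 + √3725332] = 996.056

Kővári–Sós–Turán: let r_1, ..., r_62 be the row sums and z = Σ r_i the total number of 1s. Each pair of columns can share at most one row with both entries 1 (else a 2×2 all-ones block appears), so Σ_i C(r_i, 2) ≤ C(123, 2) = 7503. By convexity Σ_i C(r_i, 2) ≥ 62·C(z/62, 2) = z(z − 62)/(2·62), giving z² − 62z − 62·123·122 ≤ 0 and hence z ≤ (1/2)[62 + √(3844 + 4·930372)] = (1/2)[62 + √3725332] ≈ (1/2)(62 + 1930.1119) = 996.056.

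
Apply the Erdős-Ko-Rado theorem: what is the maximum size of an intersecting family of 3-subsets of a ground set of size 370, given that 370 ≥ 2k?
max |F| = C(369, 2) = 67896

Erdős-Ko-Rado (1961): when n ≥ 2k, max |F| = C(n−1, k−1). The bound is attained by the star {A : i ∈ A} for any fixed i ∈ [n]. Here C(370−1, 3−1) = C(369, 2) = 67896.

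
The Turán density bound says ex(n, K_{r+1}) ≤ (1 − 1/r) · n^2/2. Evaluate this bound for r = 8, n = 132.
Turán density bound = (7/8) · 132^2/2 = 7623

Turán's theorem: ex(n, K_{r+1}) is achieved by the complete r-partite Turán graph T(n, r) with parts as balanced as possible, and is at most (1 − 1/r) · n^2/2. For r = 8, n = 132: the density bound is (7/8) · 17424/2 = 7623. The integer-valued extremum is e(T(132, 8)) = 7622, which is strictly less than the density bound 7623 since 8 ∤ 132 (the parts of T(132, 8) cannot all be equal).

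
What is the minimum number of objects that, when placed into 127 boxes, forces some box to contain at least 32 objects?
n = (32 − 1)·127 + 1 = 3938

By the generalised pigeonhole principle, to guarantee some box contains ≥ r objects we need more than (r − 1) · k objects total. Threshold: n = (r − 1) · k + 1. With r = 32 and k = 127: n = 31 · 127 + 1 = 3937 + 1 = 3938. For n = 3937 = 31 · 127, we can put exactly 31 objects in every box, avoiding 32 in any single one — so 3938 is tight.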